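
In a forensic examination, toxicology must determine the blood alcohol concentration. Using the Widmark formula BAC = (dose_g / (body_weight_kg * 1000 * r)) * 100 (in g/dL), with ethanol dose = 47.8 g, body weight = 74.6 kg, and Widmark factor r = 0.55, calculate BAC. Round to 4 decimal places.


Applying the Widmark formula:
BAC = (dose_g / (body_wt * 1000 * r)) * 100
Denominator = 74.6 * 1000 * 0.55 = 41030
BAC = (47.8 / 41030) * 100
BAC = 0.1165 g/dL

0.1165


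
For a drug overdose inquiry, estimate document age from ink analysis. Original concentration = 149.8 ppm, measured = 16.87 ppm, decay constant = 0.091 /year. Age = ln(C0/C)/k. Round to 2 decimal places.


Document age estimation:
C0/C = 149.8 / 16.87 = 8.879668
ln(C0/C) = 2.183764
t = 2.183764 / 0.091 = 24.00 years

24.00


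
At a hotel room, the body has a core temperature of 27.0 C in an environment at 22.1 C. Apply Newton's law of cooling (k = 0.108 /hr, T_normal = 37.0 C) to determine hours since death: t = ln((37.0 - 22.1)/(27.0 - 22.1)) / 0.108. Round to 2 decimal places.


Using Newton's law of cooling:
t = ln((T_normal - T_ambient) / (T_body - T_ambient)) / k
T_normal - T_ambient = 14.9
T_body - T_ambient = 4.9
Ratio = 3.040816
ln(ratio) = 1.112126
t = 1.112126 / 0.108 = 10.30 hours

10.30


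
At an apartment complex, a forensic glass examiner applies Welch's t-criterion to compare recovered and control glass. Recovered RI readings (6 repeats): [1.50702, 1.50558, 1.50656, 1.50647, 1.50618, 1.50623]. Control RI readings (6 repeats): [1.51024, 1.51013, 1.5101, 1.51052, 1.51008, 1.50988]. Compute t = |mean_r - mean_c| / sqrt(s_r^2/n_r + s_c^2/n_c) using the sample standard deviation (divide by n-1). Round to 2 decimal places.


Welch's t-criterion for glass RI comparison:
Recovered mean = sum / n_r = 9.03804 / 6 = 1.50634
Control mean = sum / n_c = 9.06095 / 6 = 1.5101583
Recovered sample variance s_r^2 = 2.286e-07
Control sample variance s_c^2 = 4.50567e-08
Welch SE (unpooled) = sqrt(s_r^2/n_r + s_c^2/n_c) = sqrt(3.81e-08 + 7.50944e-09) = sqrt(4.56094e-08) = 0.000213564
|mean_r - mean_c| = 0.00381833
t = 0.00381833 / 0.000213564 = 17.88

17.88


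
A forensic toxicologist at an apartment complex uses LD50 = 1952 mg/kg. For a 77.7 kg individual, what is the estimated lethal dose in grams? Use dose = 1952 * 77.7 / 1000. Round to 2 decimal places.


Lethal dose calculation:
Lethal dose = LD50 * body_weight / 1000
= 1952 * 77.7 / 1000
= 151670.4 / 1000
= 151.67 g

151.67


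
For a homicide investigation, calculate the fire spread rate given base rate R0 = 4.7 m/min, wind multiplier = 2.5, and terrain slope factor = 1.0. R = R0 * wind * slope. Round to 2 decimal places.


Fire spread rate calculation:
R = R0 * wind_factor * slope_factor
= 4.7 * 2.5 * 1.0
= 11.75 * 1.0
= 11.75 m/min

11.75


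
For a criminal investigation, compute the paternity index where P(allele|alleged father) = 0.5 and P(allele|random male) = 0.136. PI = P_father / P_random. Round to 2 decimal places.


Paternity Index calculation:
PI = P(allele|father) / P(allele|random)
PI = 0.5 / 0.136
PI = 3.68

3.68


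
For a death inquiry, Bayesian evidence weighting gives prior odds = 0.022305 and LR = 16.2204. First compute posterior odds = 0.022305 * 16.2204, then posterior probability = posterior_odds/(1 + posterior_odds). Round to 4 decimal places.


Bayesian evidence evaluation:
Posterior odds = prior_odds * LR = 0.022305 * 16.2204 = 0.361796
Posterior probability = posterior_odds / (1 + posterior_odds)
= 0.361796 / (1 + 0.361796)
= 0.361796 / 1.361796
= 0.2657

0.2657


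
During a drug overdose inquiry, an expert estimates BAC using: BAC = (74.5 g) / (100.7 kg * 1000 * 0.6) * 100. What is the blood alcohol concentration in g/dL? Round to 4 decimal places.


Applying the Widmark formula:
BAC = (dose_g / (body_wt * 1000 * r)) * 100
Denominator = 100.7 * 1000 * 0.6 = 60420
BAC = (74.5 / 60420) * 100
BAC = 0.1233 g/dL

0.1233


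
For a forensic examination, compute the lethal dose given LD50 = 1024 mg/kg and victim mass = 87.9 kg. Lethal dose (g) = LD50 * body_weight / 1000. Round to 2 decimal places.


Lethal dose calculation:
Lethal dose = LD50 * body_weight / 1000
= 1024 * 87.9 / 1000
= 90009.6 / 1000
= 90.01 g

90.01


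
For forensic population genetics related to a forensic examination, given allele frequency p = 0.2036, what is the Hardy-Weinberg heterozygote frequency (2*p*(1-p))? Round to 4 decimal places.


Hardy-Weinberg heterozygote frequency:
q = 1 - p = 1 - 0.2036 = 0.7964
2pq = 2 * 0.2036 * 0.7964 = 0.3243

0.3243


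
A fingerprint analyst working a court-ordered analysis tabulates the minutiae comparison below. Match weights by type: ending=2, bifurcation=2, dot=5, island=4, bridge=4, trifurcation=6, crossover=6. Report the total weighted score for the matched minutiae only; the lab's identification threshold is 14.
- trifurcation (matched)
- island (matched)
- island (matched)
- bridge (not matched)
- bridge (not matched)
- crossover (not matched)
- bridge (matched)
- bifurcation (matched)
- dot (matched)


Weighted minutiae match score:
  trifurcation: matched, +6 (running total 6)
  island: matched, +4 (running total 10)
  island: matched, +4 (running total 14)
  bridge: not matched, +0
  bridge: not matched, +0
  crossover: not matched, +0
  bridge: matched, +4 (running total 18)
  bifurcation: matched, +2 (running total 20)
  dot: matched, +5 (running total 25)
Total score = 25
Threshold = 14; verdict = identification

25


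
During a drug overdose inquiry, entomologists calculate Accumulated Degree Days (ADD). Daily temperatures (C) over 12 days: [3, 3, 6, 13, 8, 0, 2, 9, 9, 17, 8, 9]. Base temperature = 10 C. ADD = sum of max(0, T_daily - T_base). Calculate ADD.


Computing ADD day by day:
Day 1: max(0, 3 - 10) = 0
Day 2: max(0, 3 - 10) = 0
Day 3: max(0, 6 - 10) = 0
Day 4: max(0, 13 - 10) = 3
Day 5: max(0, 8 - 10) = 0
Day 6: max(0, 0 - 10) = 0
Day 7: max(0, 2 - 10) = 0
Day 8: max(0, 9 - 10) = 0
Day 9: max(0, 9 - 10) = 0
Day 10: max(0, 17 - 10) = 7
Day 11: max(0, 8 - 10) = 0
Day 12: max(0, 9 - 10) = 0
Total ADD = 10

10


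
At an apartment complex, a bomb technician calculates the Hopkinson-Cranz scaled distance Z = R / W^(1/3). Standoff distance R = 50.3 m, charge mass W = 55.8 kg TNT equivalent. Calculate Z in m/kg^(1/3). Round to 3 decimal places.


Scaled distance calculation:
W^(1/3) = 55.8^(1/3) = 3.821302
Z = R / W^(1/3) = 50.3 / 3.821302
Z = 13.163 m/kg^(1/3)

13.163


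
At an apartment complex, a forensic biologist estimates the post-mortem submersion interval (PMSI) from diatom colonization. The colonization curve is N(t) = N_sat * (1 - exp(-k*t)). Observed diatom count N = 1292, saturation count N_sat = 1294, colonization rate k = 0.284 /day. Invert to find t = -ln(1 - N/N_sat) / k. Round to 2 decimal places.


PMSI from diatom colonization curve:
N / N_sat = 1292 / 1294 = 0.998454
1 - N/N_sat = 0.001546
ln(1 - N/N_sat) = -6.472084
t = -ln(1 - N/N_sat) / k = -(-6.472084) / 0.284 = 22.79 days

22.79


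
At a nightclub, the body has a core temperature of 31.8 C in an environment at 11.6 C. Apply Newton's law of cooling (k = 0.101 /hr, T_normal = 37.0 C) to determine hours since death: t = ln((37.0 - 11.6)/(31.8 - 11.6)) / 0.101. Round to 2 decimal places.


Using Newton's law of cooling:
t = ln((T_normal - T_ambient) / (T_body - T_ambient)) / k
T_normal - T_ambient = 25.4
T_body - T_ambient = 20.2
Ratio = 1.257426
ln(ratio) = 0.229067
t = 0.229067 / 0.101 = 2.27 hours

2.27


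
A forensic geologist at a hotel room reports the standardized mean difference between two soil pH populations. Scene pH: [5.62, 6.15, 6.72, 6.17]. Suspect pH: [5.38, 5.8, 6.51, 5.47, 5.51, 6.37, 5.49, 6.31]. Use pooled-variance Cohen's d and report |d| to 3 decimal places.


Pooled-variance Cohen's d for soil pH comparison:
Scene mean = 24.66 / 4 = 6.165
Suspect mean = 46.84 / 8 = 5.855
Scene sample variance s_s^2 = 0.201767
Suspect sample variance s_c^2 = 0.218629
Pooled variance = ((n_s-1)*s_s^2 + (n_c-1)*s_c^2) / (n_s + n_c - 2) = 0.21357
Pooled SD = sqrt(0.21357) = 0.462136
Mean difference = 0.31
|d| = |0.31| / 0.462136 = 0.671

0.671


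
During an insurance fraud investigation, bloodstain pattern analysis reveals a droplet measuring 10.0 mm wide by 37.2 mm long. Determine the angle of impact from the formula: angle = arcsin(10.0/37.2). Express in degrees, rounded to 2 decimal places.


Blood spatter impact angle calculation:
width / length = 10.0 / 37.2 = 0.268817
angle = arcsin(0.268817)
angle = 15.59 degrees

15.59


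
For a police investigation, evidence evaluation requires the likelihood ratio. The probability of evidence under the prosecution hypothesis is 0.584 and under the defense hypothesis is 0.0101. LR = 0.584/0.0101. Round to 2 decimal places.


Likelihood ratio calculation:
LR = P(E|Hp) / P(E|Hd)
LR = 0.584 / 0.0101
LR = 57.82

57.82


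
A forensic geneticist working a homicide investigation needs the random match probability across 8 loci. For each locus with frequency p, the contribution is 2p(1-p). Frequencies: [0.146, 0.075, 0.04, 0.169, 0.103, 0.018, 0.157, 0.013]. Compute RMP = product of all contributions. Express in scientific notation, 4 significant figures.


Computing RMP for 8 loci:
Locus 1: 2 * 0.146 * 0.854 = 0.249368
Locus 2: 2 * 0.075 * 0.925 = 0.13875
Locus 3: 2 * 0.04 * 0.96 = 0.0768
Locus 4: 2 * 0.169 * 0.831 = 0.280878
Locus 5: 2 * 0.103 * 0.897 = 0.184782
Locus 6: 2 * 0.018 * 0.982 = 0.035352
Locus 7: 2 * 0.157 * 0.843 = 0.264702
Locus 8: 2 * 0.013 * 0.987 = 0.025662
RMP = 3.312e-08

3.312e-08


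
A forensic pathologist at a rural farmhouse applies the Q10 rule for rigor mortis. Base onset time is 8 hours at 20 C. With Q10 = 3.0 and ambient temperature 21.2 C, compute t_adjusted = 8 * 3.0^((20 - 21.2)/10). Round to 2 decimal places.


Rigor mortis time adjustment:
Exponent = (T_ref - T_actual) / 10 = (20 - 21.2) / 10 = -0.12
Q10 factor = 3.0^-0.12 = 0.87649
t_adjusted = 8 * 0.87649 = 7.01 hours

7.01


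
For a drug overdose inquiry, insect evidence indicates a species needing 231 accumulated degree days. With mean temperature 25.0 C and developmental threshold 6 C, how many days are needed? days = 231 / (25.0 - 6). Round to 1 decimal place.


Insect development time:
Effective temperature = avg_temp - T_base = 25.0 - 6 = 19.0 C
Days = ADD / effective_temp = 231 / 19.0 = 12.2 days

12.2


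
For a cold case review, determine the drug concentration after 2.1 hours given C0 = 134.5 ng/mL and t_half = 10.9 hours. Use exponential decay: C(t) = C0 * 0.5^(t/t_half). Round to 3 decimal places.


Drug concentration decay:
Number of half-lives = t / t_half = 2.1 / 10.9 = 0.192661
Decay factor = 0.5^0.192661 = 0.87499034
C(t) = 134.5 * 0.87499034 = 117.686 ng/mL

117.686


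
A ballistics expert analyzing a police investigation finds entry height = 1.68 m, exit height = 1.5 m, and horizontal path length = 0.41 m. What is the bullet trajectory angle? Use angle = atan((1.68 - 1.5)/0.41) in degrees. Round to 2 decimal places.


Bullet trajectory angle:
Height difference = 1.68 - 1.5 = 0.18 m
angle = atan(0.18 / 0.41)
angle = atan(0.439024)
angle = 23.70 degrees

23.70


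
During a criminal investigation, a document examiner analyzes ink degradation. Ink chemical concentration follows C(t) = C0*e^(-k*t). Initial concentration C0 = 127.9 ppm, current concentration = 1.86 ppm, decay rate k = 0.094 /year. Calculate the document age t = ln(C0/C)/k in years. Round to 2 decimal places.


Document age estimation:
C0/C = 127.9 / 1.86 = 68.763441
ln(C0/C) = 4.230672
t = 4.230672 / 0.094 = 45.01 years

45.01


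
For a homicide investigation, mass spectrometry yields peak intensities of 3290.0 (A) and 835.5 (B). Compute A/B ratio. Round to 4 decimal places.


Spectral peak ratio:
Peak A = 3290.0 counts
Peak B = 835.5 counts
Ratio = 3290.0 / 835.5 = 3.9378

3.9378


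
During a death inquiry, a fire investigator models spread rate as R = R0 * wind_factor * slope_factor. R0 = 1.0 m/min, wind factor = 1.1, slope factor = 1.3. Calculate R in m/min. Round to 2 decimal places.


Fire spread rate calculation:
R = R0 * wind_factor * slope_factor
= 1.0 * 1.1 * 1.3
= 1.1 * 1.3
= 1.43 m/min

1.43


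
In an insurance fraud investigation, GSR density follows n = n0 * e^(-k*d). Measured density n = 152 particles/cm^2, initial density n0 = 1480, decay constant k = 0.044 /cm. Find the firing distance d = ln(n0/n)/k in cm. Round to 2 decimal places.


GSR distance calculation:
n0/n = 1480 / 152 = 9.736842
ln(n0/n) = 2.275917
d = 2.275917 / 0.044 = 51.73 cm

51.73


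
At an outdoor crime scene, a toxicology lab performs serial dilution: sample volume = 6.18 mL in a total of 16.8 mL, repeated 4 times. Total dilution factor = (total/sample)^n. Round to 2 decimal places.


Dilution factor calculation:
Single dilution = V_total / V_sample = 16.8 / 6.18 ≈ 2.718447
Number of dilutions = 4
Total DF = (16.8 / 6.18)^4 (full precision, rounded at the end) = 54.61

54.61


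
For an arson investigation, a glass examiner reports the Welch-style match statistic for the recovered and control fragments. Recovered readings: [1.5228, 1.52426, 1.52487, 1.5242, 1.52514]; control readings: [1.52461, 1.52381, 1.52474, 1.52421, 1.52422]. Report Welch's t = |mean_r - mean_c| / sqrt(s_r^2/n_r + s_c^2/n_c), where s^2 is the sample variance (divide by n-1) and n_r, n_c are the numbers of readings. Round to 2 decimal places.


Welch's t-criterion for glass RI comparison:
Recovered mean = sum / n_r = 7.62127 / 5 = 1.524254
Control mean = sum / n_c = 7.62159 / 5 = 1.524318
Recovered sample variance s_r^2 = 8.2038e-07
Control sample variance s_c^2 = 1.3567e-07
Welch SE (unpooled) = sqrt(s_r^2/n_r + s_c^2/n_c) = sqrt(1.64076e-07 + 2.7134e-08) = sqrt(1.9121e-07) = 0.000437276
|mean_r - mean_c| = 6.4e-05
t = 6.4e-05 / 0.000437276 = 0.15

0.15


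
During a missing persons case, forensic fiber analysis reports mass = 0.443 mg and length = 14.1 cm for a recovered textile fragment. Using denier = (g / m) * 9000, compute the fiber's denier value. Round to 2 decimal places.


Denier calculation:
Mass in grams = 0.443 mg / 1000 = 0.000443 g
Length in meters = 14.1 cm / 100 = 0.141 m
Linear density = mass / length = 0.000443 / 0.141 = 0.00314184 g/m
Denier = (g/m) * 9000 = 0.00314184 * 9000 = 28.28

28.28


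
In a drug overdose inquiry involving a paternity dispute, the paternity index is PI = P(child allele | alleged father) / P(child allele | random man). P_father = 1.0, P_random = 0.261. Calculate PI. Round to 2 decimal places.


Paternity Index calculation:
PI = P(allele|father) / P(allele|random)
PI = 1.0 / 0.261
PI = 3.83

3.83


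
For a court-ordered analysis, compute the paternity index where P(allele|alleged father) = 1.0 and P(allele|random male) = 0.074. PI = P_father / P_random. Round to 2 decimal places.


Paternity Index calculation:
PI = P(allele|father) / P(allele|random)
PI = 1.0 / 0.074
PI = 13.51

13.51


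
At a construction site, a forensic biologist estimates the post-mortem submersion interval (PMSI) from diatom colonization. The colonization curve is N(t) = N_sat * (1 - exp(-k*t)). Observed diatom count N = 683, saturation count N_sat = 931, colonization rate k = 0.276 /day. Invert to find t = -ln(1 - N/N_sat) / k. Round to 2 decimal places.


PMSI from diatom colonization curve:
N / N_sat = 683 / 931 = 0.73362
1 - N/N_sat = 0.26638
ln(1 - N/N_sat) = -1.322831
t = -ln(1 - N/N_sat) / k = -(-1.322831) / 0.276 = 4.79 days

4.79


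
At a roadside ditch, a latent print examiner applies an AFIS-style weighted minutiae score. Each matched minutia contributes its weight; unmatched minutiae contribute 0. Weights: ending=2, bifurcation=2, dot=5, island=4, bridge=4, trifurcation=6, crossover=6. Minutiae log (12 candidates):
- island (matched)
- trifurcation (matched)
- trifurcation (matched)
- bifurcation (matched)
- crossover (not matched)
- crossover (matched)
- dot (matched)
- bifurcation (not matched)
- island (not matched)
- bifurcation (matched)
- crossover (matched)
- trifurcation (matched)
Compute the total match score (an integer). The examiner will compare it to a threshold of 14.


Weighted minutiae match score:
  island: matched, +4 (running total 4)
  trifurcation: matched, +6 (running total 10)
  trifurcation: matched, +6 (running total 16)
  bifurcation: matched, +2 (running total 18)
  crossover: not matched, +0
  crossover: matched, +6 (running total 24)
  dot: matched, +5 (running total 29)
  bifurcation: not matched, +0
  island: not matched, +0
  bifurcation: matched, +2 (running total 31)
  crossover: matched, +6 (running total 37)
  trifurcation: matched, +6 (running total 43)
Total score = 43
Threshold = 14; verdict = identification

43


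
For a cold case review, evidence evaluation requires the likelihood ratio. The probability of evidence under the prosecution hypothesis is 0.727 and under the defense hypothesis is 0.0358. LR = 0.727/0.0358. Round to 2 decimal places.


Likelihood ratio calculation:
LR = P(E|Hp) / P(E|Hd)
LR = 0.727 / 0.0358
LR = 20.31

20.31


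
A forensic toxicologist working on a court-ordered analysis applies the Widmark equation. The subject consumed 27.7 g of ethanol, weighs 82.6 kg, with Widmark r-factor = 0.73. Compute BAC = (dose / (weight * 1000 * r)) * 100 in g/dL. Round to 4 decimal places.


Applying the Widmark formula:
BAC = (dose_g / (body_wt * 1000 * r)) * 100
Denominator = 82.6 * 1000 * 0.73 = 60298
BAC = (27.7 / 60298) * 100
BAC = 0.0459 g/dL

0.0459


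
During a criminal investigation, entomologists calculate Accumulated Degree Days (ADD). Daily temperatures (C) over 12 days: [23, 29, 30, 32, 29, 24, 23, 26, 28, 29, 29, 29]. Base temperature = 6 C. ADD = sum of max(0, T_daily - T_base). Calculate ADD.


Computing ADD day by day:
Day 1: max(0, 23 - 6) = 17
Day 2: max(0, 29 - 6) = 23
Day 3: max(0, 30 - 6) = 24
Day 4: max(0, 32 - 6) = 26
Day 5: max(0, 29 - 6) = 23
Day 6: max(0, 24 - 6) = 18
Day 7: max(0, 23 - 6) = 17
Day 8: max(0, 26 - 6) = 20
Day 9: max(0, 28 - 6) = 22
Day 10: max(0, 29 - 6) = 23
Day 11: max(0, 29 - 6) = 23
Day 12: max(0, 29 - 6) = 23
Total ADD = 259

259


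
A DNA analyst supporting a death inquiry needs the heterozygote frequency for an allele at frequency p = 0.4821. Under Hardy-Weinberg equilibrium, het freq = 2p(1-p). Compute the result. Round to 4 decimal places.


Hardy-Weinberg heterozygote frequency:
q = 1 - p = 1 - 0.4821 = 0.5179
2pq = 2 * 0.4821 * 0.5179 = 0.4994

0.4994


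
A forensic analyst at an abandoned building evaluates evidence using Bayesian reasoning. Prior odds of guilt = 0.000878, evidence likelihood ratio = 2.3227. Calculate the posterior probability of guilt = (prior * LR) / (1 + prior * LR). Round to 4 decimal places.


Bayesian evidence evaluation:
Posterior odds = prior_odds * LR = 0.000878 * 2.3227 = 0.002039331
Posterior probability = posterior_odds / (1 + posterior_odds)
= 0.002039331 / (1 + 0.002039331)
= 0.002039331 / 1.002039331
= 0.0020

0.0020


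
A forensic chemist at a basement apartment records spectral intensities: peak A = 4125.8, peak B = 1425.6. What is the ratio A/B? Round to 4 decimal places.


Spectral peak ratio:
Peak A = 4125.8 counts
Peak B = 1425.6 counts
Ratio = 4125.8 / 1425.6 = 2.8941

2.8941


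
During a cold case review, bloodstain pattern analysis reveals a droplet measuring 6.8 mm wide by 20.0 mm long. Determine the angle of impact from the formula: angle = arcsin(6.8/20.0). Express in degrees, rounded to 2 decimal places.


Blood spatter impact angle calculation:
width / length = 6.8 / 20.0 = 0.34
angle = arcsin(0.34)
angle = 19.88 degrees

19.88


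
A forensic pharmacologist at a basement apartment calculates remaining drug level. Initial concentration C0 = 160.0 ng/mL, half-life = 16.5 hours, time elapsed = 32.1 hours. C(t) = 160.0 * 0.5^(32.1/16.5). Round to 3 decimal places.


Drug concentration decay:
Number of half-lives = t / t_half = 32.1 / 16.5 = 1.945455
Decay factor = 0.5^1.945455 = 0.25963288
C(t) = 160.0 * 0.25963288 = 41.541 ng/mL

41.541


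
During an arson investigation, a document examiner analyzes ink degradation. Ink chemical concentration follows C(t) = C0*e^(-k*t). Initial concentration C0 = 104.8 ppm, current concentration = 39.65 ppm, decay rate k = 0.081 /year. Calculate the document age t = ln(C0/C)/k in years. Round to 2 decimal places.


Document age estimation:
C0/C = 104.8 / 39.65 = 2.643127
ln(C0/C) = 0.971963
t = 0.971963 / 0.081 = 12.00 years

12.00


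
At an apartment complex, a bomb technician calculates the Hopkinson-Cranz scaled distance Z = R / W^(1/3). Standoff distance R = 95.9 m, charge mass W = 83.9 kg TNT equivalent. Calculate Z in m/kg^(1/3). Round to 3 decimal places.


Scaled distance calculation:
W^(1/3) = 83.9^(1/3) = 4.377781
Z = R / W^(1/3) = 95.9 / 4.377781
Z = 21.906 m/kg^(1/3)

21.906


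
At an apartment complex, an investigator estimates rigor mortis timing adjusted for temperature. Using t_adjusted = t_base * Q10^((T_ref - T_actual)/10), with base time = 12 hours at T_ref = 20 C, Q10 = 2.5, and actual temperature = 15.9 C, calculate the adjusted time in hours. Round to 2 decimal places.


Rigor mortis time adjustment:
Exponent = (T_ref - T_actual) / 10 = (20 - 15.9) / 10 = 0.41
Q10 factor = 2.5^0.41 = 1.45598
t_adjusted = 12 * 1.45598 = 17.47 hours

17.47


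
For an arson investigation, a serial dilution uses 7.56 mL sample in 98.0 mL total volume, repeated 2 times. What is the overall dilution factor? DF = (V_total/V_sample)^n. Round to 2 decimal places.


Dilution factor calculation:
Single dilution = V_total / V_sample = 98.0 / 7.56 ≈ 12.962963
Number of dilutions = 2
Total DF = (98.0 / 7.56)^2 (full precision, rounded at the end) = 168.04

168.04


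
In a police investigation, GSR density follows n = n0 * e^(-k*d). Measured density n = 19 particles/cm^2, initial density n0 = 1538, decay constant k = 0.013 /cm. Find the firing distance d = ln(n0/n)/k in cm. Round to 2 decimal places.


GSR distance calculation:
n0/n = 1538 / 19 = 80.947368
ln(n0/n) = 4.393799
d = 4.393799 / 0.013 = 337.98 cm

337.98


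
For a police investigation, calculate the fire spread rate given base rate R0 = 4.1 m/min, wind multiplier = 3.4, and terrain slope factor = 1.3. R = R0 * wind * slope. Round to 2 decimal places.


Fire spread rate calculation:
R = R0 * wind_factor * slope_factor
= 4.1 * 3.4 * 1.3
= 13.94 * 1.3
= 18.12 m/min

18.12


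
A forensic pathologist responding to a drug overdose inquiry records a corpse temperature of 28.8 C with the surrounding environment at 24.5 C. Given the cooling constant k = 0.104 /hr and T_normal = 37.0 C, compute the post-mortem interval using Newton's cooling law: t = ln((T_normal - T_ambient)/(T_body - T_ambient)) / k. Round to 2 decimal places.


Using Newton's law of cooling:
t = ln((T_normal - T_ambient) / (T_body - T_ambient)) / k
T_normal - T_ambient = 12.5
T_body - T_ambient = 4.3
Ratio = 2.906977
ln(ratio) = 1.067114
t = 1.067114 / 0.104 = 10.26 hours

10.26


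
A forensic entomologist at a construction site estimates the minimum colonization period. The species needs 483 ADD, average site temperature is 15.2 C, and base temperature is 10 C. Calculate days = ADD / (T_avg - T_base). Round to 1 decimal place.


Insect development time:
Effective temperature = avg_temp - T_base = 15.2 - 10 = 5.2 C
Days = ADD / effective_temp = 483 / 5.2 = 92.9 days

92.9


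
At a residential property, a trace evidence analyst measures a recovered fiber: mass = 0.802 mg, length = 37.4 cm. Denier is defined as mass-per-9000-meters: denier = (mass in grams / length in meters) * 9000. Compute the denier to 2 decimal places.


Denier calculation:
Mass in grams = 0.802 mg / 1000 = 0.000802 g
Length in meters = 37.4 cm / 100 = 0.374 m
Linear density = mass / length = 0.000802 / 0.374 = 0.00214439 g/m
Denier = (g/m) * 9000 = 0.00214439 * 9000 = 19.30

19.30


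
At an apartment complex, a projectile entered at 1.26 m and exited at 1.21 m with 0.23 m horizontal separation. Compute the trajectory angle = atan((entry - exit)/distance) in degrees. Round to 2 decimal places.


Bullet trajectory angle:
Height difference = 1.26 - 1.21 = 0.05 m
angle = atan(0.05 / 0.23)
angle = atan(0.217391)
angle = 12.26 degrees

12.26


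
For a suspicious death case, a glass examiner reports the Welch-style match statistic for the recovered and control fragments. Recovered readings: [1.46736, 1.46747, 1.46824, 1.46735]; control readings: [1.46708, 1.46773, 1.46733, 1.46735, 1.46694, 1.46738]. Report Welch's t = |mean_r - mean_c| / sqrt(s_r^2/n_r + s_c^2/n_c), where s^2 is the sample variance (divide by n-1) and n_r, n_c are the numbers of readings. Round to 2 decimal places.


Welch's t-criterion for glass RI comparison:
Recovered mean = sum / n_r = 5.87042 / 4 = 1.467605
Control mean = sum / n_c = 8.80381 / 6 = 1.4673017
Recovered sample variance s_r^2 = 1.82167e-07
Control sample variance s_c^2 = 7.45367e-08
Welch SE (unpooled) = sqrt(s_r^2/n_r + s_c^2/n_c) = sqrt(4.55417e-08 + 1.24228e-08) = sqrt(5.79645e-08) = 0.000240758
|mean_r - mean_c| = 0.000303333
t = 0.000303333 / 0.000240758 = 1.26

1.26


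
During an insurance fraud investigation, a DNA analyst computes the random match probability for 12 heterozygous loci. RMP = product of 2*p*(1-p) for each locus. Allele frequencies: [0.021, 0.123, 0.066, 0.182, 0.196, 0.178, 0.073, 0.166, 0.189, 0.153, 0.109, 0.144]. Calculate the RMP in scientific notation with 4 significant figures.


Computing RMP for 12 loci:
Locus 1: 2 * 0.021 * 0.979 = 0.041118
Locus 2: 2 * 0.123 * 0.877 = 0.215742
Locus 3: 2 * 0.066 * 0.934 = 0.123288
Locus 4: 2 * 0.182 * 0.818 = 0.297752
Locus 5: 2 * 0.196 * 0.804 = 0.315168
Locus 6: 2 * 0.178 * 0.822 = 0.292632
Locus 7: 2 * 0.073 * 0.927 = 0.135342
Locus 8: 2 * 0.166 * 0.834 = 0.276888
Locus 9: 2 * 0.189 * 0.811 = 0.306558
Locus 10: 2 * 0.153 * 0.847 = 0.259182
Locus 11: 2 * 0.109 * 0.891 = 0.194238
Locus 12: 2 * 0.144 * 0.856 = 0.246528
RMP = 4.282e-09

4.282e-09


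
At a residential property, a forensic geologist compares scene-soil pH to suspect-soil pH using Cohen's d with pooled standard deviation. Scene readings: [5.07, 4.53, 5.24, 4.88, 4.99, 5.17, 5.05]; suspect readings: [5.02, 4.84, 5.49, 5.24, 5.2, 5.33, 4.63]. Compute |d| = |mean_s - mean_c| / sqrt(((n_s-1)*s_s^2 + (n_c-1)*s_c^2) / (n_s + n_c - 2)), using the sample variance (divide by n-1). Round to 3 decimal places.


Pooled-variance Cohen's d for soil pH comparison:
Scene mean = 34.93 / 7 = 4.99
Suspect mean = 35.75 / 7 = 5.107143
Scene sample variance s_s^2 = 0.054767
Suspect sample variance s_c^2 = 0.08819
Pooled variance = ((n_s-1)*s_s^2 + (n_c-1)*s_c^2) / (n_s + n_c - 2) = 0.071479
Pooled SD = sqrt(0.071479) = 0.267356
Mean difference = -0.117143
|d| = |-0.117143| / 0.267356 = 0.438

0.438


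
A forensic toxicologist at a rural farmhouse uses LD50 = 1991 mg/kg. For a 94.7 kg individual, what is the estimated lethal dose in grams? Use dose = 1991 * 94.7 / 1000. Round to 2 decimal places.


Lethal dose calculation:
Lethal dose = LD50 * body_weight / 1000
= 1991 * 94.7 / 1000
= 188547.7 / 1000
= 188.55 g

188.55


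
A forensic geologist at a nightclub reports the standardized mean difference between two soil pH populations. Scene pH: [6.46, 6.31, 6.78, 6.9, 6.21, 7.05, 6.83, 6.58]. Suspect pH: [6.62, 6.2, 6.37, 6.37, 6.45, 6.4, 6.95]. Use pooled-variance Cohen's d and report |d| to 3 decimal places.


Pooled-variance Cohen's d for soil pH comparison:
Scene mean = 53.12 / 8 = 6.64
Suspect mean = 45.36 / 7 = 6.48
Scene sample variance s_s^2 = 0.088743
Suspect sample variance s_c^2 = 0.0584
Pooled variance = ((n_s-1)*s_s^2 + (n_c-1)*s_c^2) / (n_s + n_c - 2) = 0.074738
Pooled SD = sqrt(0.074738) = 0.273383
Mean difference = 0.16
|d| = |0.16| / 0.273383 = 0.585

0.585


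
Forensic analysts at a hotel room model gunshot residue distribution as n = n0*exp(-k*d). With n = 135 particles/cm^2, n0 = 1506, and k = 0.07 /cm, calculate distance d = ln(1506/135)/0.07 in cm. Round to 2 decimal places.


GSR distance calculation:
n0/n = 1506 / 135 = 11.155556
ln(n0/n) = 2.411938
d = 2.411938 / 0.07 = 34.46 cm

34.46


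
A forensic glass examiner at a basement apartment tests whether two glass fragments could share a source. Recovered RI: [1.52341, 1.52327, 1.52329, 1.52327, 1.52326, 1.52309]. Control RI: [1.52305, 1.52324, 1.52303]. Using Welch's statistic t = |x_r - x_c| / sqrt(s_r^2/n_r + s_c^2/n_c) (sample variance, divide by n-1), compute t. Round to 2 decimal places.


Welch's t-criterion for glass RI comparison:
Recovered mean = sum / n_r = 9.13959 / 6 = 1.523265
Control mean = sum / n_c = 4.56932 / 3 = 1.5231067
Recovered sample variance s_r^2 = 1.047e-08
Control sample variance s_c^2 = 1.34333e-08
Welch SE (unpooled) = sqrt(s_r^2/n_r + s_c^2/n_c) = sqrt(1.745e-09 + 4.47778e-09) = sqrt(6.22278e-09) = 7.88846e-05
|mean_r - mean_c| = 0.000158333
t = 0.000158333 / 7.88846e-05 = 2.01

2.01


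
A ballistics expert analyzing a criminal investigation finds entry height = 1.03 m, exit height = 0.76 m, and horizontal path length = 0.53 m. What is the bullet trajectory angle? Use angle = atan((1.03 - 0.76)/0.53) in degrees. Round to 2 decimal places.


Bullet trajectory angle:
Height difference = 1.03 - 0.76 = 0.27 m
angle = atan(0.27 / 0.53)
angle = atan(0.509434)
angle = 27.00 degrees

27.00


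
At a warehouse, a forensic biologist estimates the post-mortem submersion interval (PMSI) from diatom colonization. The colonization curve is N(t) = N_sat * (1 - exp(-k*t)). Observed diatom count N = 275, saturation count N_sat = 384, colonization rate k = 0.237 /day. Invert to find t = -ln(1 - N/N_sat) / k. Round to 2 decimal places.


PMSI from diatom colonization curve:
N / N_sat = 275 / 384 = 0.716146
1 - N/N_sat = 0.283854
ln(1 - N/N_sat) = -1.259295
t = -ln(1 - N/N_sat) / k = -(-1.259295) / 0.237 = 5.31 days

5.31


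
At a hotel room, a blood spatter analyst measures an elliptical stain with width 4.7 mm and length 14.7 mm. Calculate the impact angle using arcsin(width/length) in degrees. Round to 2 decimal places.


Blood spatter impact angle calculation:
width / length = 4.7 / 14.7 = 0.319728
angle = arcsin(0.319728)
angle = 18.65 degrees

18.65


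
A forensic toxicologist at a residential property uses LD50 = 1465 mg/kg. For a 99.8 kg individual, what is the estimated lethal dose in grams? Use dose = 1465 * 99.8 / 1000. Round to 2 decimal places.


Lethal dose calculation:
Lethal dose = LD50 * body_weight / 1000
= 1465 * 99.8 / 1000
= 146207 / 1000
= 146.21 g

146.21


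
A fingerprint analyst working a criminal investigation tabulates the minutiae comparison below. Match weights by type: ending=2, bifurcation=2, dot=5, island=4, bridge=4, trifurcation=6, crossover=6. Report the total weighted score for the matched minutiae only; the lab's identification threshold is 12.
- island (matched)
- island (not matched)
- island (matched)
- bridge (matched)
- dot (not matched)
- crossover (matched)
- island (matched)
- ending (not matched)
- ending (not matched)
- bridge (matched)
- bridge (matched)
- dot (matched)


Weighted minutiae match score:
  island: matched, +4 (running total 4)
  island: not matched, +0
  island: matched, +4 (running total 8)
  bridge: matched, +4 (running total 12)
  dot: not matched, +0
  crossover: matched, +6 (running total 18)
  island: matched, +4 (running total 22)
  ending: not matched, +0
  ending: not matched, +0
  bridge: matched, +4 (running total 26)
  bridge: matched, +4 (running total 30)
  dot: matched, +5 (running total 35)
Total score = 35
Threshold = 12; verdict = identification

35


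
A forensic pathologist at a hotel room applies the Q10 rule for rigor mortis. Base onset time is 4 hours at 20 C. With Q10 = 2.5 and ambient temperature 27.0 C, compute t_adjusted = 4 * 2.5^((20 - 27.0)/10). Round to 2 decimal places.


Rigor mortis time adjustment:
Exponent = (T_ref - T_actual) / 10 = (20 - 27.0) / 10 = -0.7
Q10 factor = 2.5^-0.7 = 0.52655
t_adjusted = 4 * 0.52655 = 2.11 hours

2.11


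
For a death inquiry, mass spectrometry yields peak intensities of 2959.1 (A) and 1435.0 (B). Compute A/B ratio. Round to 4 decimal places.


Spectral peak ratio:
Peak A = 2959.1 counts
Peak B = 1435.0 counts
Ratio = 2959.1 / 1435.0 = 2.0621

2.0621


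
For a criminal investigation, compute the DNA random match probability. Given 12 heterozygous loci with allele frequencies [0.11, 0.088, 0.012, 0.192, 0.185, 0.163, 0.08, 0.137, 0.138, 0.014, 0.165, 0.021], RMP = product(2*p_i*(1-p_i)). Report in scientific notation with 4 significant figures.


Computing RMP for 12 loci:
Locus 1: 2 * 0.11 * 0.89 = 0.1958
Locus 2: 2 * 0.088 * 0.912 = 0.160512
Locus 3: 2 * 0.012 * 0.988 = 0.023712
Locus 4: 2 * 0.192 * 0.808 = 0.310272
Locus 5: 2 * 0.185 * 0.815 = 0.30155
Locus 6: 2 * 0.163 * 0.837 = 0.272862
Locus 7: 2 * 0.08 * 0.92 = 0.1472
Locus 8: 2 * 0.137 * 0.863 = 0.236462
Locus 9: 2 * 0.138 * 0.862 = 0.237912
Locus 10: 2 * 0.014 * 0.986 = 0.027608
Locus 11: 2 * 0.165 * 0.835 = 0.27555
Locus 12: 2 * 0.021 * 0.979 = 0.041118
RMP = 4.928e-11

4.928e-11


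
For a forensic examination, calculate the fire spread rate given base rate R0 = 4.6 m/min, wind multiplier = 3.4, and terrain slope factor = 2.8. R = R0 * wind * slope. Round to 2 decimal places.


Fire spread rate calculation:
R = R0 * wind_factor * slope_factor
= 4.6 * 3.4 * 2.8
= 15.64 * 2.8
= 43.79 m/min

43.79


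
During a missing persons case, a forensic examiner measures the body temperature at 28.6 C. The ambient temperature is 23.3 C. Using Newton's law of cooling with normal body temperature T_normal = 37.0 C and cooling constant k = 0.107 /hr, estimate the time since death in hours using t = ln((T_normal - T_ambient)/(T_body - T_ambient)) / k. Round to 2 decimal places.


Using Newton's law of cooling:
t = ln((T_normal - T_ambient) / (T_body - T_ambient)) / k
T_normal - T_ambient = 13.7
T_body - T_ambient = 5.3
Ratio = 2.584906
ln(ratio) = 0.949689
t = 0.949689 / 0.107 = 8.88 hours

8.88


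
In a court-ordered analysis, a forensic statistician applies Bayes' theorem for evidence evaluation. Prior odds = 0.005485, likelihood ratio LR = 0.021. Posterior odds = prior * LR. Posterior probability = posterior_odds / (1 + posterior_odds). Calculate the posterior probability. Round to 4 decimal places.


Bayesian evidence evaluation:
Posterior odds = prior_odds * LR = 0.005485 * 0.021 = 0.000115185
Posterior probability = posterior_odds / (1 + posterior_odds)
= 0.000115185 / (1 + 0.000115185)
= 0.000115185 / 1.000115185
= 0.0001

0.0001


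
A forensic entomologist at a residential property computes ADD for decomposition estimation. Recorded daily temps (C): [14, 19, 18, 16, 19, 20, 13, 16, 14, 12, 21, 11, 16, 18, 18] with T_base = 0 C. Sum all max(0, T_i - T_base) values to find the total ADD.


Computing ADD day by day:
Day 1: max(0, 14 - 0) = 14
Day 2: max(0, 19 - 0) = 19
Day 3: max(0, 18 - 0) = 18
Day 4: max(0, 16 - 0) = 16
Day 5: max(0, 19 - 0) = 19
Day 6: max(0, 20 - 0) = 20
Day 7: max(0, 13 - 0) = 13
Day 8: max(0, 16 - 0) = 16
Day 9: max(0, 14 - 0) = 14
Day 10: max(0, 12 - 0) = 12
Day 11: max(0, 21 - 0) = 21
Day 12: max(0, 11 - 0) = 11
Day 13: max(0, 16 - 0) = 16
Day 14: max(0, 18 - 0) = 18
Day 15: max(0, 18 - 0) = 18
Total ADD = 245

245


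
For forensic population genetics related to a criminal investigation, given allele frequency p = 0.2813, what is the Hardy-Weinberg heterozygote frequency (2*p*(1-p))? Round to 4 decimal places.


Hardy-Weinberg heterozygote frequency:
q = 1 - p = 1 - 0.2813 = 0.7187
2pq = 2 * 0.2813 * 0.7187 = 0.4043

0.4043


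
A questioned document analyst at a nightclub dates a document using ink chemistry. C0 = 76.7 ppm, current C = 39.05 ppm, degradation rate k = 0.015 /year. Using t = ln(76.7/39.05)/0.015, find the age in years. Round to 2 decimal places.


Document age estimation:
C0/C = 76.7 / 39.05 = 1.964149
ln(C0/C) = 0.675059
t = 0.675059 / 0.015 = 45.00 years

45.00


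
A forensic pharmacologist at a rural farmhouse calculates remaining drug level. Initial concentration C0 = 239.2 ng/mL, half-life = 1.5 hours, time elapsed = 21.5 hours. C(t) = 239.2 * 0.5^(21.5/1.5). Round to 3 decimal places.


Drug concentration decay:
Number of half-lives = t / t_half = 21.5 / 1.5 = 14.333333
Decay factor = 0.5^14.333333 = 0.00004844
C(t) = 239.2 * 0.00004844 = 0.012 ng/mL

0.012


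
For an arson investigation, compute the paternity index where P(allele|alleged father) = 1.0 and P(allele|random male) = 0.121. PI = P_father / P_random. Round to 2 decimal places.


Paternity Index calculation:
PI = P(allele|father) / P(allele|random)
PI = 1.0 / 0.121
PI = 8.26

8.26


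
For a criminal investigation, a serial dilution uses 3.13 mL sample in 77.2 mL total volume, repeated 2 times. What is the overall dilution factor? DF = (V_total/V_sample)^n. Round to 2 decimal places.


Dilution factor calculation:
Single dilution = V_total / V_sample = 77.2 / 3.13 ≈ 24.664537
Number of dilutions = 2
Total DF = (77.2 / 3.13)^2 (full precision, rounded at the end) = 608.34

608.34


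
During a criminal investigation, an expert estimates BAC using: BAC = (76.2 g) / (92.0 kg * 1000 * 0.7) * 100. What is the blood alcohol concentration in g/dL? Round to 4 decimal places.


Applying the Widmark formula:
BAC = (dose_g / (body_wt * 1000 * r)) * 100
Denominator = 92.0 * 1000 * 0.7 = 64400
BAC = (76.2 / 64400) * 100
BAC = 0.1183 g/dL

0.1183


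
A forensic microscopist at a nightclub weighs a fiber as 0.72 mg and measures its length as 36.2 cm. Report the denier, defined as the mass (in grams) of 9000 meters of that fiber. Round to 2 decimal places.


Denier calculation:
Mass in grams = 0.72 mg / 1000 = 0.00072 g
Length in meters = 36.2 cm / 100 = 0.362 m
Linear density = mass / length = 0.00072 / 0.362 = 0.00198895 g/m
Denier = (g/m) * 9000 = 0.00198895 * 9000 = 17.90

17.90


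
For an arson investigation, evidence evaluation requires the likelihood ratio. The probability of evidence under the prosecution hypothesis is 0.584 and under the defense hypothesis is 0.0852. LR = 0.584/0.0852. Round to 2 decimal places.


Likelihood ratio calculation:
LR = P(E|Hp) / P(E|Hd)
LR = 0.584 / 0.0852
LR = 6.85

6.85


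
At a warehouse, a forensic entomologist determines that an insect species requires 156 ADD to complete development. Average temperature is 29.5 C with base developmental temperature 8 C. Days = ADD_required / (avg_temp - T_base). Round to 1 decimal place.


Insect development time:
Effective temperature = avg_temp - T_base = 29.5 - 8 = 21.5 C
Days = ADD / effective_temp = 156 / 21.5 = 7.3 days

7.3


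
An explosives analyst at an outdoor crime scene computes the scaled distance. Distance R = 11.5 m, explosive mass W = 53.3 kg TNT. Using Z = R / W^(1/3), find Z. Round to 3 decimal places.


Scaled distance calculation:
W^(1/3) = 53.3^(1/3) = 3.76336
Z = R / W^(1/3) = 11.5 / 3.76336
Z = 3.056 m/kg^(1/3)

3.056


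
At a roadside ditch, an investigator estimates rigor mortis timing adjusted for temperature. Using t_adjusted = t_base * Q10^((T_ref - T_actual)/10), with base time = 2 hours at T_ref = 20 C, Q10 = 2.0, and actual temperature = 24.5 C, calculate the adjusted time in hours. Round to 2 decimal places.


Rigor mortis time adjustment:
Exponent = (T_ref - T_actual) / 10 = (20 - 24.5) / 10 = -0.45
Q10 factor = 2.0^-0.45 = 0.73204
t_adjusted = 2 * 0.73204 = 1.46 hours

1.46


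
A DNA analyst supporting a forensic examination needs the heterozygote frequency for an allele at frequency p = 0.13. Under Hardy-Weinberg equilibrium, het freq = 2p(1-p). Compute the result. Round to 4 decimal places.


Hardy-Weinberg heterozygote frequency:
q = 1 - p = 1 - 0.13 = 0.87
2pq = 2 * 0.13 * 0.87 = 0.2262

0.2262


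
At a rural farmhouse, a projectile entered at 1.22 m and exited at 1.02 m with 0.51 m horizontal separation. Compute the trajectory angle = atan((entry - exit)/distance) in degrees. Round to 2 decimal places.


Bullet trajectory angle:
Height difference = 1.22 - 1.02 = 0.2 m
angle = atan(0.2 / 0.51)
angle = atan(0.392157)
angle = 21.41 degrees

21.41
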